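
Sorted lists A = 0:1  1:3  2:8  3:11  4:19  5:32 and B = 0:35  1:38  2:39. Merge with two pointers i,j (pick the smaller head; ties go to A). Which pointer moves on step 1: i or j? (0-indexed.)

i=0 j=0: A[i]=1<=B[j]=35 take 1, i++

i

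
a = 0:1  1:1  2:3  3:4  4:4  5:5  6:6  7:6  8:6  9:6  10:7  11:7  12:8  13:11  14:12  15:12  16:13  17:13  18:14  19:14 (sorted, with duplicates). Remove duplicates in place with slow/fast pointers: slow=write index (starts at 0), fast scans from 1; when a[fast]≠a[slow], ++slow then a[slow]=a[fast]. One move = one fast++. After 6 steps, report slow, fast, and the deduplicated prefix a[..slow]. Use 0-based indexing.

slow=4, fast=7, prefix=[1, 3, 4, 5, 6]

(s=0,f=1) a[fast]=1=a[slow] dup → fast++
(s=0,f=2) a[fast]=3≠a[slow]=1 write a[1]=3 → slow++,fast++
(s=1,f=3) a[fast]=4≠a[slow]=3 write a[2]=4 → slow++,fast++
(s=2,f=4) a[fast]=4=a[slow] dup → fast++
(s=2,f=5) a[fast]=5≠a[slow]=4 write a[3]=5 → slow++,fast++
(s=3,f=6) a[fast]=6≠a[slow]=5 write a[4]=6 → slow++,fast++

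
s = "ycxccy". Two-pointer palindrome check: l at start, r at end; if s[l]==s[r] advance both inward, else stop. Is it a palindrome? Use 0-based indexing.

l=0 r=5: 'y'=='y', l++,r--
l=1 r=4: 'c'=='c', l++,r--
l=2 r=3: 'x'!='c', stop

not a palindrome (mismatch at 2,3)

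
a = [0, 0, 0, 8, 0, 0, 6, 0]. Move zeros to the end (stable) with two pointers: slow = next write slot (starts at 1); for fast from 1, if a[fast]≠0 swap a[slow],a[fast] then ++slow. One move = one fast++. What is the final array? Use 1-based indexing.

[8, 6, 0, 0, 0, 0, 0, 0]

(s=1,f=1) a[fast]=0 → fast++
(s=1,f=2) a[fast]=0 → fast++
(s=1,f=3) a[fast]=0 → fast++
(s=1,f=4) a[fast]=8≠0 swap→a[1]=8 → slow++,fast++
(s=2,f=5) a[fast]=0 → fast++
(s=2,f=6) a[fast]=0 → fast++
(s=2,f=7) a[fast]=6≠0 swap→a[2]=6 → slow++,fast++
(s=3,f=8) a[fast]=0 → fast++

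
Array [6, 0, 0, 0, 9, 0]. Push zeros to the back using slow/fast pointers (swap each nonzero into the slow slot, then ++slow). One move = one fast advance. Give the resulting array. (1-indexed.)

(s=1,f=1) a[fast]=6≠0 swap→a[1]=6 → slow++,fast++
(s=2,f=2) a[fast]=0 → fast++
(s=2,f=3) a[fast]=0 → fast++
(s=2,f=4) a[fast]=0 → fast++
(s=2,f=5) a[fast]=9≠0 swap→a[2]=9 → slow++,fast++
(s=3,f=6) a[fast]=0 → fast++

[6, 9, 0, 0, 0, 0]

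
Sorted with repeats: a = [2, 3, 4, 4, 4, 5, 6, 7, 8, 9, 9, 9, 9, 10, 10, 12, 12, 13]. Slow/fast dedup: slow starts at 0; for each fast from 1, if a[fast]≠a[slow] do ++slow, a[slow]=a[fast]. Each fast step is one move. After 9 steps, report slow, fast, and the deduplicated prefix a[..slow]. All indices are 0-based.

slow=7, fast=10, prefix=[2, 3, 4, 5, 6, 7, 8, 9]

slow=0 fast=1: a[fast]=3≠a[slow]=2 write a[1]=3, slow++,fast++
slow=1 fast=2: a[fast]=4≠a[slow]=3 write a[2]=4, slow++,fast++
slow=2 fast=3: a[fast]=4=a[slow] dup, fast++
slow=2 fast=4: a[fast]=4=a[slow] dup, fast++
slow=2 fast=5: a[fast]=5≠a[slow]=4 write a[3]=5, slow++,fast++
slow=3 fast=6: a[fast]=6≠a[slow]=5 write a[4]=6, slow++,fast++
slow=4 fast=7: a[fast]=7≠a[slow]=6 write a[5]=7, slow++,fast++
slow=5 fast=8: a[fast]=8≠a[slow]=7 write a[6]=8, slow++,fast++
slow=6 fast=9: a[fast]=9≠a[slow]=8 write a[7]=9, slow++,fast++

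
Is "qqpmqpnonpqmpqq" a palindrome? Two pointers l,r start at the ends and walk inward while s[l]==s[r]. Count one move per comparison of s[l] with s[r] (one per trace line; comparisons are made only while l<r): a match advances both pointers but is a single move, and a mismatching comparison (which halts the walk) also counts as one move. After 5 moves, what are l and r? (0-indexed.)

l=5, r=9

[0,14] 'q'=='q' → l++,r--
[1,13] 'q'=='q' → l++,r--
[2,12] 'p'=='p' → l++,r--
[3,11] 'm'=='m' → l++,r--
[4,10] 'q'=='q' → l++,r--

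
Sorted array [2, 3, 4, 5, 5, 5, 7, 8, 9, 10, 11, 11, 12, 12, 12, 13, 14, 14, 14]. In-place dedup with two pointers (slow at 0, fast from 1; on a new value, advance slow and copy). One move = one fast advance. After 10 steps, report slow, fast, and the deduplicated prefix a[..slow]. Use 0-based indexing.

slow=0 fast=1: a[fast]=3≠a[slow]=2 write a[1]=3, slow++,fast++
slow=1 fast=2: a[fast]=4≠a[slow]=3 write a[2]=4, slow++,fast++
slow=2 fast=3: a[fast]=5≠a[slow]=4 write a[3]=5, slow++,fast++
slow=3 fast=4: a[fast]=5=a[slow] dup, fast++
slow=3 fast=5: a[fast]=5=a[slow] dup, fast++
slow=3 fast=6: a[fast]=7≠a[slow]=5 write a[4]=7, slow++,fast++
slow=4 fast=7: a[fast]=8≠a[slow]=7 write a[5]=8, slow++,fast++
slow=5 fast=8: a[fast]=9≠a[slow]=8 write a[6]=9, slow++,fast++
slow=6 fast=9: a[fast]=10≠a[slow]=9 write a[7]=10, slow++,fast++
slow=7 fast=10: a[fast]=11≠a[slow]=10 write a[8]=11, slow++,fast++

slow=8, fast=11, prefix=[2, 3, 4, 5, 7, 8, 9, 10, 11]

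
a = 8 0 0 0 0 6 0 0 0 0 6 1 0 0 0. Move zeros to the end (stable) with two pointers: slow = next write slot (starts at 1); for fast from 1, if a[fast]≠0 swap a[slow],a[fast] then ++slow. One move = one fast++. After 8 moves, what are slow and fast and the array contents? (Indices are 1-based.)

slow=3, fast=9, a=[8, 6, 0, 0, 0, 0, 0, 0, 0, 0, 6, 1, 0, 0, 0]

slow=1 fast=1: a[fast]=8≠0 swap→a[1]=8, slow++,fast++
slow=2 fast=2: a[fast]=0, fast++
slow=2 fast=3: a[fast]=0, fast++
slow=2 fast=4: a[fast]=0, fast++
slow=2 fast=5: a[fast]=0, fast++
slow=2 fast=6: a[fast]=6≠0 swap→a[2]=6, slow++,fast++
slow=3 fast=7: a[fast]=0, fast++
slow=3 fast=8: a[fast]=0, fast++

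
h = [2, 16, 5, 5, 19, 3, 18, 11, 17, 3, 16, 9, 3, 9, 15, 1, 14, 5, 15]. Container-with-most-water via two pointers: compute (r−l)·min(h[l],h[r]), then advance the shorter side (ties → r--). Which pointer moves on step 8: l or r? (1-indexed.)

l=1 r=19: min(2,15)*18=36 best=36 *, l++
l=2 r=19: min(16,15)*17=255 best=255 *, r--
l=2 r=18: min(16,5)*16=80 best=255, r--
l=2 r=17: min(16,14)*15=210 best=255, r--
l=2 r=16: min(16,1)*14=14 best=255, r--
l=2 r=15: min(16,15)*13=195 best=255, r--
l=2 r=14: min(16,9)*12=108 best=255, r--
l=2 r=13: min(16,3)*11=33 best=255, r--

r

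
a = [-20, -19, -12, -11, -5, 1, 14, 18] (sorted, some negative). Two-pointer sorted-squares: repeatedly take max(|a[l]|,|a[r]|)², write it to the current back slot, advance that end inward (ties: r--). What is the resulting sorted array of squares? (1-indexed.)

l=1 r=8: |-20|>|18| out[8]=400, l++
l=2 r=8: |-19|>|18| out[7]=361, l++
l=3 r=8: |-12|<=|18| out[6]=324, r--
l=3 r=7: |-12|<=|14| out[5]=196, r--
l=3 r=6: |-12|>|1| out[4]=144, l++
l=4 r=6: |-11|>|1| out[3]=121, l++
l=5 r=6: |-5|>|1| out[2]=25, l++
l=6 r=6: |1|<=|1| out[1]=1, r--

[1, 25, 121, 144, 196, 324, 361, 400]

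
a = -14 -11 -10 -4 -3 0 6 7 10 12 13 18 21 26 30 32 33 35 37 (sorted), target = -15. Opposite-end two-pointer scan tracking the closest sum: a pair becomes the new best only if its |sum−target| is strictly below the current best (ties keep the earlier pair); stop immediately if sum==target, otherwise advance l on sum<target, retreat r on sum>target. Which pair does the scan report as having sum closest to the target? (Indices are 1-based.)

pair (-11, -4) with sum -15 (|Δ|=0)

l=1 r=19: -14+37=23 d=38 *, r--
l=1 r=18: -14+35=21 d=36 *, r--
l=1 r=17: -14+33=19 d=34 *, r--
l=1 r=16: -14+32=18 d=33 *, r--
l=1 r=15: -14+30=16 d=31 *, r--
l=1 r=14: -14+26=12 d=27 *, r--
l=1 r=13: -14+21=7 d=22 *, r--
l=1 r=12: -14+18=4 d=19 *, r--
l=1 r=11: -14+13=-1 d=14 *, r--
l=1 r=10: -14+12=-2 d=13 *, r--
l=1 r=9: -14+10=-4 d=11 *, r--
l=1 r=8: -14+7=-7 d=8 *, r--
l=1 r=7: -14+6=-8 d=7 *, r--
l=1 r=6: -14+0=-14 d=1 *, r--
l=1 r=5: -14+-3=-17 d=2, l++
l=2 r=5: -11+-3=-14 d=1, r--
l=2 r=4: -11+-4=-15 d=0 *, stop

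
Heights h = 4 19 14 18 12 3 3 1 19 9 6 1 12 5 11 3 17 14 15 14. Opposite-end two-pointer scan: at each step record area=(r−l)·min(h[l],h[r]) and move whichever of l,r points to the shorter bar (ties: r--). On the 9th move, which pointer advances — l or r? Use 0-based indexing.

[0,19] min(4,14)*19=76 best=76 * → l++
[1,19] min(19,14)*18=252 best=252 * → r--
[1,18] min(19,15)*17=255 best=255 * → r--
[1,17] min(19,14)*16=224 best=255 → r--
[1,16] min(19,17)*15=255 best=255 → r--
[1,15] min(19,3)*14=42 best=255 → r--
[1,14] min(19,11)*13=143 best=255 → r--
[1,13] min(19,5)*12=60 best=255 → r--
[1,12] min(19,12)*11=132 best=255 → r--

r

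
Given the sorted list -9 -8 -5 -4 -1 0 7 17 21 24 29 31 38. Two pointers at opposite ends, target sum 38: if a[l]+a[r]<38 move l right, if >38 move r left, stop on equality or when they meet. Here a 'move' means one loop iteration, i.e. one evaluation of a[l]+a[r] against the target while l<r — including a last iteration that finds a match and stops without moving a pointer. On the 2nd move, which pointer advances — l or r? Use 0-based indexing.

l=0 r=12: -9+38=29 <38, l++
l=1 r=12: -8+38=30 <38, l++

l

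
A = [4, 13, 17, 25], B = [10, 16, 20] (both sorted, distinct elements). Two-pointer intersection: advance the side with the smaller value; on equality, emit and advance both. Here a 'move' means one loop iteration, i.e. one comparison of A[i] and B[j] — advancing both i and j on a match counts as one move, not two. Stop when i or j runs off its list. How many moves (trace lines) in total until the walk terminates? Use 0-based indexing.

[i=0,j=0] 4<10 → i++
[i=1,j=0] 13>10 → j++
[i=1,j=1] 13<16 → i++
[i=2,j=1] 17>16 → j++
[i=2,j=2] 17<20 → i++
[i=3,j=2] 25>20 → j++

6 moves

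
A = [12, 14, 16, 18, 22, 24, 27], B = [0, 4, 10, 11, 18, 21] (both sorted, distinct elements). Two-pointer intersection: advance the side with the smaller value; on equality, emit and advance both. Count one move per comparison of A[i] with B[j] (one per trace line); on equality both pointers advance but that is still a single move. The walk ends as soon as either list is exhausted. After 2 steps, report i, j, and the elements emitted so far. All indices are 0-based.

i=0 j=0: 12>0, j++
i=0 j=1: 12>4, j++

i=0, j=2, emitted=[]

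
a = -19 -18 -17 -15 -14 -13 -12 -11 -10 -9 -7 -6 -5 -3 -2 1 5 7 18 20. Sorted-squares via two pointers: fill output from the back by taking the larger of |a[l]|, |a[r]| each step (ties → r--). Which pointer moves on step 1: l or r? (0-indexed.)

r

l=0 r=19: |-19|<=|20| out[19]=400, r--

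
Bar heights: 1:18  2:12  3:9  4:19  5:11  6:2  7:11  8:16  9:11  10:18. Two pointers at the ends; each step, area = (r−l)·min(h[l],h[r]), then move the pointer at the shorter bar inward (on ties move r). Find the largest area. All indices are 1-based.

l=1 r=10: min(18,18)*9=162 best=162 *, r--
l=1 r=9: min(18,11)*8=88 best=162, r--
l=1 r=8: min(18,16)*7=112 best=162, r--
l=1 r=7: min(18,11)*6=66 best=162, r--
l=1 r=6: min(18,2)*5=10 best=162, r--
l=1 r=5: min(18,11)*4=44 best=162, r--
l=1 r=4: min(18,19)*3=54 best=162, l++
l=2 r=4: min(12,19)*2=24 best=162, l++
l=3 r=4: min(9,19)*1=9 best=162, l++

max area = 162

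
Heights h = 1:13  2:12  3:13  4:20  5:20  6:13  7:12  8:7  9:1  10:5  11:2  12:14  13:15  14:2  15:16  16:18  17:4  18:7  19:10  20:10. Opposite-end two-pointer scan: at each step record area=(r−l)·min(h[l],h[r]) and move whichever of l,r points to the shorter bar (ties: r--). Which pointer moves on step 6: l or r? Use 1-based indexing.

l

l=1 r=20: min(13,10)*19=190 best=190 *, r--
l=1 r=19: min(13,10)*18=180 best=190, r--
l=1 r=18: min(13,7)*17=119 best=190, r--
l=1 r=17: min(13,4)*16=64 best=190, r--
l=1 r=16: min(13,18)*15=195 best=195 *, l++
l=2 r=16: min(12,18)*14=168 best=195, l++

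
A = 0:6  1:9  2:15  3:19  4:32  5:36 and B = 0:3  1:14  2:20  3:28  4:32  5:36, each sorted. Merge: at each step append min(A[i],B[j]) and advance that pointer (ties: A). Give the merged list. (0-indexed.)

[3, 6, 9, 14, 15, 19, 20, 28, 32, 32, 36, 36]

[i=0,j=0] A[i]=6>B[j]=3 take 3 → j++
[i=0,j=1] A[i]=6<=B[j]=14 take 6 → i++
[i=1,j=1] A[i]=9<=B[j]=14 take 9 → i++
[i=2,j=1] A[i]=15>B[j]=14 take 14 → j++
[i=2,j=2] A[i]=15<=B[j]=20 take 15 → i++
[i=3,j=2] A[i]=19<=B[j]=20 take 19 → i++
[i=4,j=2] A[i]=32>B[j]=20 take 20 → j++
[i=4,j=3] A[i]=32>B[j]=28 take 28 → j++
[i=4,j=4] A[i]=32<=B[j]=32 take 32 → i++
[i=5,j=4] A[i]=36>B[j]=32 take 32 → j++
[i=5,j=5] A[i]=36<=B[j]=36 take 36 → i++
[i=6,j=5] A done, take B[j]=36 → j++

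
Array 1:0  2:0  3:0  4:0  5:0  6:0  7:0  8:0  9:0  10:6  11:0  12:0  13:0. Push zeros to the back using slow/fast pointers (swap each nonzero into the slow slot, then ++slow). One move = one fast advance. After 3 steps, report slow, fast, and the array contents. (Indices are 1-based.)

slow=1 fast=1: a[fast]=0, fast++
slow=1 fast=2: a[fast]=0, fast++
slow=1 fast=3: a[fast]=0, fast++

slow=1, fast=4, a=[0, 0, 0, 0, 0, 0, 0, 0, 0, 6, 0, 0, 0]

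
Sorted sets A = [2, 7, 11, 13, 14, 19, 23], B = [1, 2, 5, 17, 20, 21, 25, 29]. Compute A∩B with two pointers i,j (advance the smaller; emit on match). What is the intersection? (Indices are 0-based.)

i=0 j=0: 2>1, j++
i=0 j=1: 2==2 emit, i++,j++
i=1 j=2: 7>5, j++
i=1 j=3: 7<17, i++
i=2 j=3: 11<17, i++
i=3 j=3: 13<17, i++
i=4 j=3: 14<17, i++
i=5 j=3: 19>17, j++
i=5 j=4: 19<20, i++
i=6 j=4: 23>20, j++
i=6 j=5: 23>21, j++
i=6 j=6: 23<25, i++

intersection = [2]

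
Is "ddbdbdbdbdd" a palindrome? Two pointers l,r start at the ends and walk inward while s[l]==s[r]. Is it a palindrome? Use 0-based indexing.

palindrome

l=0 r=10: 'd'=='d', l++,r--
l=1 r=9: 'd'=='d', l++,r--
l=2 r=8: 'b'=='b', l++,r--
l=3 r=7: 'd'=='d', l++,r--
l=4 r=6: 'b'=='b', l++,r--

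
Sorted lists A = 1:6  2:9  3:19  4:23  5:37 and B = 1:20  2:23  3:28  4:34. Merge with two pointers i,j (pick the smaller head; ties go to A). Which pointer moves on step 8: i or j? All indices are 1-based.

[i=1,j=1] A[i]=6<=B[j]=20 take 6 → i++
[i=2,j=1] A[i]=9<=B[j]=20 take 9 → i++
[i=3,j=1] A[i]=19<=B[j]=20 take 19 → i++
[i=4,j=1] A[i]=23>B[j]=20 take 20 → j++
[i=4,j=2] A[i]=23<=B[j]=23 take 23 → i++
[i=5,j=2] A[i]=37>B[j]=23 take 23 → j++
[i=5,j=3] A[i]=37>B[j]=28 take 28 → j++
[i=5,j=4] A[i]=37>B[j]=34 take 34 → j++

j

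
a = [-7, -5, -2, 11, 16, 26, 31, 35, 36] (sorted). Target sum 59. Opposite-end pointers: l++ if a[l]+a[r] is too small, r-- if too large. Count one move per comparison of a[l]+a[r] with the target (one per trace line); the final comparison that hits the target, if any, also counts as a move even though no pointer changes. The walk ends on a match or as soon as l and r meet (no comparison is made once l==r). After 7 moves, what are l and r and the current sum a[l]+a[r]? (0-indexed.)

l=0 r=8: -7+36=29 <59, l++
l=1 r=8: -5+36=31 <59, l++
l=2 r=8: -2+36=34 <59, l++
l=3 r=8: 11+36=47 <59, l++
l=4 r=8: 16+36=52 <59, l++
l=5 r=8: 26+36=62 >59, r--
l=5 r=7: 26+35=61 >59, r--

l=5, r=6, sum=57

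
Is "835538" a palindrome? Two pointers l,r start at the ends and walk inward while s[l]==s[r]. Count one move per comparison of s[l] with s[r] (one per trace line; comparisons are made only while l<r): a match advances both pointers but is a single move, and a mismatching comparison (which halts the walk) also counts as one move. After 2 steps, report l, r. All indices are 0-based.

[0,5] '8'=='8' → l++,r--
[1,4] '3'=='3' → l++,r--

l=2, r=3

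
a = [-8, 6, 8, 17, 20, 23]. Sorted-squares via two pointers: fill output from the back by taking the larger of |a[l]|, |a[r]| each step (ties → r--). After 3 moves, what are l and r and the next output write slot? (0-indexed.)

l=0, r=2, next write slot=2

l=0 r=5: |-8|<=|23| out[5]=529, r--
l=0 r=4: |-8|<=|20| out[4]=400, r--
l=0 r=3: |-8|<=|17| out[3]=289, r--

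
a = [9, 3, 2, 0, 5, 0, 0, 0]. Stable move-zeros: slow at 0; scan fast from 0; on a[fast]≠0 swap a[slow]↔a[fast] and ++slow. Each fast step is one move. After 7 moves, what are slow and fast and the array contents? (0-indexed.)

(s=0,f=0) a[fast]=9≠0 swap→a[0]=9 → slow++,fast++
(s=1,f=1) a[fast]=3≠0 swap→a[1]=3 → slow++,fast++
(s=2,f=2) a[fast]=2≠0 swap→a[2]=2 → slow++,fast++
(s=3,f=3) a[fast]=0 → fast++
(s=3,f=4) a[fast]=5≠0 swap→a[3]=5 → slow++,fast++
(s=4,f=5) a[fast]=0 → fast++
(s=4,f=6) a[fast]=0 → fast++

slow=4, fast=7, a=[9, 3, 2, 5, 0, 0, 0, 0]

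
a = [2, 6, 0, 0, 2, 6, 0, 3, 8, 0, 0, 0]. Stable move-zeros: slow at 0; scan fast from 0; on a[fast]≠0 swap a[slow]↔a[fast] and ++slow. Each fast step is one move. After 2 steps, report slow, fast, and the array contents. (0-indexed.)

slow=2, fast=2, a=[2, 6, 0, 0, 2, 6, 0, 3, 8, 0, 0, 0]

(s=0,f=0) a[fast]=2≠0 swap→a[0]=2 → slow++,fast++
(s=1,f=1) a[fast]=6≠0 swap→a[1]=6 → slow++,fast++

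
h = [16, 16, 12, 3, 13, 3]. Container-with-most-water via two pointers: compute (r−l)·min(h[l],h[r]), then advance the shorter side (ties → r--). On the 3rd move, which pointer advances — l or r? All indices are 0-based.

l=0 r=5: min(16,3)*5=15 best=15 *, r--
l=0 r=4: min(16,13)*4=52 best=52 *, r--
l=0 r=3: min(16,3)*3=9 best=52, r--

r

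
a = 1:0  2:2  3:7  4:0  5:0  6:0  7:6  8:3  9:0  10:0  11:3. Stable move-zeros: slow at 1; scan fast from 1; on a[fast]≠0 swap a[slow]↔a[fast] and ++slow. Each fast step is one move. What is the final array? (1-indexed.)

[2, 7, 6, 3, 3, 0, 0, 0, 0, 0, 0]

slow=1 fast=1: a[fast]=0, fast++
slow=1 fast=2: a[fast]=2≠0 swap→a[1]=2, slow++,fast++
slow=2 fast=3: a[fast]=7≠0 swap→a[2]=7, slow++,fast++
slow=3 fast=4: a[fast]=0, fast++
slow=3 fast=5: a[fast]=0, fast++
slow=3 fast=6: a[fast]=0, fast++
slow=3 fast=7: a[fast]=6≠0 swap→a[3]=6, slow++,fast++
slow=4 fast=8: a[fast]=3≠0 swap→a[4]=3, slow++,fast++
slow=5 fast=9: a[fast]=0, fast++
slow=5 fast=10: a[fast]=0, fast++
slow=5 fast=11: a[fast]=3≠0 swap→a[5]=3, slow++,fast++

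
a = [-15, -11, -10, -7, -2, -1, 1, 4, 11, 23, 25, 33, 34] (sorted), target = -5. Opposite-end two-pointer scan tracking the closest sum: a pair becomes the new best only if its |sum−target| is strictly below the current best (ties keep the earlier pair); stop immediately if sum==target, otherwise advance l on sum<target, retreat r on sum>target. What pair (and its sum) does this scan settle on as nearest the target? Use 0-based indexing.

pair (-15, 11) with sum -4 (|Δ|=1)

l=0 r=12: -15+34=19 d=24 *, r--
l=0 r=11: -15+33=18 d=23 *, r--
l=0 r=10: -15+25=10 d=15 *, r--
l=0 r=9: -15+23=8 d=13 *, r--
l=0 r=8: -15+11=-4 d=1 *, r--
l=0 r=7: -15+4=-11 d=6, l++
l=1 r=7: -11+4=-7 d=2, l++
l=2 r=7: -10+4=-6 d=1, l++
l=3 r=7: -7+4=-3 d=2, r--
l=3 r=6: -7+1=-6 d=1, l++
l=4 r=6: -2+1=-1 d=4, r--
l=4 r=5: -2+-1=-3 d=2, r--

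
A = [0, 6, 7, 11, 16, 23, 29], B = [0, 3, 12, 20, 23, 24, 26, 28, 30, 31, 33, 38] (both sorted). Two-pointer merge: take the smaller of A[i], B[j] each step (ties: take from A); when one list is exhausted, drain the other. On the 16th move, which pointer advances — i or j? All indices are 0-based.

i=0 j=0: A[i]=0<=B[j]=0 take 0, i++
i=1 j=0: A[i]=6>B[j]=0 take 0, j++
i=1 j=1: A[i]=6>B[j]=3 take 3, j++
i=1 j=2: A[i]=6<=B[j]=12 take 6, i++
i=2 j=2: A[i]=7<=B[j]=12 take 7, i++
i=3 j=2: A[i]=11<=B[j]=12 take 11, i++
i=4 j=2: A[i]=16>B[j]=12 take 12, j++
i=4 j=3: A[i]=16<=B[j]=20 take 16, i++
i=5 j=3: A[i]=23>B[j]=20 take 20, j++
i=5 j=4: A[i]=23<=B[j]=23 take 23, i++
i=6 j=4: A[i]=29>B[j]=23 take 23, j++
i=6 j=5: A[i]=29>B[j]=24 take 24, j++
i=6 j=6: A[i]=29>B[j]=26 take 26, j++
i=6 j=7: A[i]=29>B[j]=28 take 28, j++
i=6 j=8: A[i]=29<=B[j]=30 take 29, i++
i=7 j=8: A done, take B[j]=30, j++

j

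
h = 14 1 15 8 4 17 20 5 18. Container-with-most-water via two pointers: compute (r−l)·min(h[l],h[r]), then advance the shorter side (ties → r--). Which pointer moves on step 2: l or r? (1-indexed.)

l

l=1 r=9: min(14,18)*8=112 best=112 *, l++
l=2 r=9: min(1,18)*7=7 best=112, l++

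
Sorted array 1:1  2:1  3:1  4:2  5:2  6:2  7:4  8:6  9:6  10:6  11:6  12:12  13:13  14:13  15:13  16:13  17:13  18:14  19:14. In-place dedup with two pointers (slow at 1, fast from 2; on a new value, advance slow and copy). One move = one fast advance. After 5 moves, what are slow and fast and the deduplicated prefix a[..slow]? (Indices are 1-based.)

slow=2, fast=7, prefix=[1, 2]

(s=1,f=2) a[fast]=1=a[slow] dup → fast++
(s=1,f=3) a[fast]=1=a[slow] dup → fast++
(s=1,f=4) a[fast]=2≠a[slow]=1 write a[2]=2 → slow++,fast++
(s=2,f=5) a[fast]=2=a[slow] dup → fast++
(s=2,f=6) a[fast]=2=a[slow] dup → fast++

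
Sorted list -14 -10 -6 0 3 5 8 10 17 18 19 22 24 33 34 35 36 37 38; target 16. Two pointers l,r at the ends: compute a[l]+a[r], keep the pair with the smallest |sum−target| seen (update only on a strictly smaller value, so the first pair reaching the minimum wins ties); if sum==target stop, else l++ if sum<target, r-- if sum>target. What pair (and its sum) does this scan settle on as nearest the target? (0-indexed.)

l=0 r=18: -14+38=24 d=8 *, r--
l=0 r=17: -14+37=23 d=7 *, r--
l=0 r=16: -14+36=22 d=6 *, r--
l=0 r=15: -14+35=21 d=5 *, r--
l=0 r=14: -14+34=20 d=4 *, r--
l=0 r=13: -14+33=19 d=3 *, r--
l=0 r=12: -14+24=10 d=6, l++
l=1 r=12: -10+24=14 d=2 *, l++
l=2 r=12: -6+24=18 d=2, r--
l=2 r=11: -6+22=16 d=0 *, stop

pair (-6, 22) with sum 16 (|Δ|=0)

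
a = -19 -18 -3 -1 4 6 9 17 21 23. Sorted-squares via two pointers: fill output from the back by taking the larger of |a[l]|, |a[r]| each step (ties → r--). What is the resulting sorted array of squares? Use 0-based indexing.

[1, 9, 16, 36, 81, 289, 324, 361, 441, 529]

l=0 r=9: |-19|<=|23| out[9]=529, r--
l=0 r=8: |-19|<=|21| out[8]=441, r--
l=0 r=7: |-19|>|17| out[7]=361, l++
l=1 r=7: |-18|>|17| out[6]=324, l++
l=2 r=7: |-3|<=|17| out[5]=289, r--
l=2 r=6: |-3|<=|9| out[4]=81, r--
l=2 r=5: |-3|<=|6| out[3]=36, r--
l=2 r=4: |-3|<=|4| out[2]=16, r--
l=2 r=3: |-3|>|-1| out[1]=9, l++
l=3 r=3: |-1|<=|-1| out[0]=1, r--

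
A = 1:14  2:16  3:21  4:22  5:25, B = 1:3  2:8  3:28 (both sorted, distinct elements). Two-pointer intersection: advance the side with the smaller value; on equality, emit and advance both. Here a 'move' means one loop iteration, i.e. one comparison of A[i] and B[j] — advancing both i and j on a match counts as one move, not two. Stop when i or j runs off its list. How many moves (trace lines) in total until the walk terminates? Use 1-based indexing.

[i=1,j=1] 14>3 → j++
[i=1,j=2] 14>8 → j++
[i=1,j=3] 14<28 → i++
[i=2,j=3] 16<28 → i++
[i=3,j=3] 21<28 → i++
[i=4,j=3] 22<28 → i++
[i=5,j=3] 25<28 → i++

7 moves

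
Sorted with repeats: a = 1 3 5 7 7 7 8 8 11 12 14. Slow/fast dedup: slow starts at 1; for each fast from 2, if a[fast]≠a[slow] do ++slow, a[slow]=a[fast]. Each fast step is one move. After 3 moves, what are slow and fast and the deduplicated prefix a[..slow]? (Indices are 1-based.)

slow=1 fast=2: a[fast]=3≠a[slow]=1 write a[2]=3, slow++,fast++
slow=2 fast=3: a[fast]=5≠a[slow]=3 write a[3]=5, slow++,fast++
slow=3 fast=4: a[fast]=7≠a[slow]=5 write a[4]=7, slow++,fast++

slow=4, fast=5, prefix=[1, 3, 5, 7]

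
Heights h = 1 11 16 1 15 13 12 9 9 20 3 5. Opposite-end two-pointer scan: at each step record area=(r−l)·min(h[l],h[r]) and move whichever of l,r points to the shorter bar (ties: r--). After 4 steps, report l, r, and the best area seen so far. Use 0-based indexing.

l=2, r=9, best area=88

[0,11] min(1,5)*11=11 best=11 * → l++
[1,11] min(11,5)*10=50 best=50 * → r--
[1,10] min(11,3)*9=27 best=50 → r--
[1,9] min(11,20)*8=88 best=88 * → l++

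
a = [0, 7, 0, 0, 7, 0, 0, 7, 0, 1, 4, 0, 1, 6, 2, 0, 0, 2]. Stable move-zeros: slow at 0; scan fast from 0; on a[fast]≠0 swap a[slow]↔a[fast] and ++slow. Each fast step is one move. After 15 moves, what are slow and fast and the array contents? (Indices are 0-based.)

slow=0 fast=0: a[fast]=0, fast++
slow=0 fast=1: a[fast]=7≠0 swap→a[0]=7, slow++,fast++
slow=1 fast=2: a[fast]=0, fast++
slow=1 fast=3: a[fast]=0, fast++
slow=1 fast=4: a[fast]=7≠0 swap→a[1]=7, slow++,fast++
slow=2 fast=5: a[fast]=0, fast++
slow=2 fast=6: a[fast]=0, fast++
slow=2 fast=7: a[fast]=7≠0 swap→a[2]=7, slow++,fast++
slow=3 fast=8: a[fast]=0, fast++
slow=3 fast=9: a[fast]=1≠0 swap→a[3]=1, slow++,fast++
slow=4 fast=10: a[fast]=4≠0 swap→a[4]=4, slow++,fast++
slow=5 fast=11: a[fast]=0, fast++
slow=5 fast=12: a[fast]=1≠0 swap→a[5]=1, slow++,fast++
slow=6 fast=13: a[fast]=6≠0 swap→a[6]=6, slow++,fast++
slow=7 fast=14: a[fast]=2≠0 swap→a[7]=2, slow++,fast++

slow=8, fast=15, a=[7, 7, 7, 1, 4, 1, 6, 2, 0, 0, 0, 0, 0, 0, 0, 0, 0, 2]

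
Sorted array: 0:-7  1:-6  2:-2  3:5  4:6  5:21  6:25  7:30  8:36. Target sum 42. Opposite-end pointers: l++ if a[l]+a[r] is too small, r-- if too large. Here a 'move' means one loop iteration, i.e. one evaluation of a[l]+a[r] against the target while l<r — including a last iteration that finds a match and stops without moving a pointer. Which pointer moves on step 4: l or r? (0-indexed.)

l

[0,8] -7+36=29 <42 → l++
[1,8] -6+36=30 <42 → l++
[2,8] -2+36=34 <42 → l++
[3,8] 5+36=41 <42 → l++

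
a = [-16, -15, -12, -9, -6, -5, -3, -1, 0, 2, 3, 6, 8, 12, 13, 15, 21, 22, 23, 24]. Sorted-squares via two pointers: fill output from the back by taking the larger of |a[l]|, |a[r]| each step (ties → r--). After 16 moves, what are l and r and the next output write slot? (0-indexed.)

l=0 r=19: |-16|<=|24| out[19]=576, r--
l=0 r=18: |-16|<=|23| out[18]=529, r--
l=0 r=17: |-16|<=|22| out[17]=484, r--
l=0 r=16: |-16|<=|21| out[16]=441, r--
l=0 r=15: |-16|>|15| out[15]=256, l++
l=1 r=15: |-15|<=|15| out[14]=225, r--
l=1 r=14: |-15|>|13| out[13]=225, l++
l=2 r=14: |-12|<=|13| out[12]=169, r--
l=2 r=13: |-12|<=|12| out[11]=144, r--
l=2 r=12: |-12|>|8| out[10]=144, l++
l=3 r=12: |-9|>|8| out[9]=81, l++
l=4 r=12: |-6|<=|8| out[8]=64, r--
l=4 r=11: |-6|<=|6| out[7]=36, r--
l=4 r=10: |-6|>|3| out[6]=36, l++
l=5 r=10: |-5|>|3| out[5]=25, l++
l=6 r=10: |-3|<=|3| out[4]=9, r--

l=6, r=9, next write slot=3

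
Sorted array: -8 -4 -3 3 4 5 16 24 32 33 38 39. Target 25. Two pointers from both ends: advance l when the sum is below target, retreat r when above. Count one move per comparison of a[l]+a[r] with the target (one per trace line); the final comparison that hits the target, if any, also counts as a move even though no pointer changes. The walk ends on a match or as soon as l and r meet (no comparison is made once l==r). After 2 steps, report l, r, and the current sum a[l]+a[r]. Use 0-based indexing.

[0,11] -8+39=31 >25 → r--
[0,10] -8+38=30 >25 → r--

l=0, r=9, sum=25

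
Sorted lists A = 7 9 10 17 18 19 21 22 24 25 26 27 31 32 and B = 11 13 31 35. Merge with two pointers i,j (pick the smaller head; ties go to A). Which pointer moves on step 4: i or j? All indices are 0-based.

j

i=0 j=0: A[i]=7<=B[j]=11 take 7, i++
i=1 j=0: A[i]=9<=B[j]=11 take 9, i++
i=2 j=0: A[i]=10<=B[j]=11 take 10, i++
i=3 j=0: A[i]=17>B[j]=11 take 11, j++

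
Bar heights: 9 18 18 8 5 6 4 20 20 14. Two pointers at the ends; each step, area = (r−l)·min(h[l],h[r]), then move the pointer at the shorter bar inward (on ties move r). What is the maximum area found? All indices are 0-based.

[0,9] min(9,14)*9=81 best=81 * → l++
[1,9] min(18,14)*8=112 best=112 * → r--
[1,8] min(18,20)*7=126 best=126 * → l++
[2,8] min(18,20)*6=108 best=126 → l++
[3,8] min(8,20)*5=40 best=126 → l++
[4,8] min(5,20)*4=20 best=126 → l++
[5,8] min(6,20)*3=18 best=126 → l++
[6,8] min(4,20)*2=8 best=126 → l++
[7,8] min(20,20)*1=20 best=126 → r--

max area = 126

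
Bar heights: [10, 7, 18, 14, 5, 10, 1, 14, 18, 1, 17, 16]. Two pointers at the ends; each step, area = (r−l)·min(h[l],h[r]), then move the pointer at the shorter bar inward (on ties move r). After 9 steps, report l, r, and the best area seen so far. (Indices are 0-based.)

l=2, r=4, best area=144

[0,11] min(10,16)*11=110 best=110 * → l++
[1,11] min(7,16)*10=70 best=110 → l++
[2,11] min(18,16)*9=144 best=144 * → r--
[2,10] min(18,17)*8=136 best=144 → r--
[2,9] min(18,1)*7=7 best=144 → r--
[2,8] min(18,18)*6=108 best=144 → r--
[2,7] min(18,14)*5=70 best=144 → r--
[2,6] min(18,1)*4=4 best=144 → r--
[2,5] min(18,10)*3=30 best=144 → r--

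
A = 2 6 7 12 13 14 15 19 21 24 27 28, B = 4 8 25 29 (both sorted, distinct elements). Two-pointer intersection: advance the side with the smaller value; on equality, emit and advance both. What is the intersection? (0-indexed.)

[i=0,j=0] 2<4 → i++
[i=1,j=0] 6>4 → j++
[i=1,j=1] 6<8 → i++
[i=2,j=1] 7<8 → i++
[i=3,j=1] 12>8 → j++
[i=3,j=2] 12<25 → i++
[i=4,j=2] 13<25 → i++
[i=5,j=2] 14<25 → i++
[i=6,j=2] 15<25 → i++
[i=7,j=2] 19<25 → i++
[i=8,j=2] 21<25 → i++
[i=9,j=2] 24<25 → i++
[i=10,j=2] 27>25 → j++
[i=10,j=3] 27<29 → i++
[i=11,j=3] 28<29 → i++

intersection = []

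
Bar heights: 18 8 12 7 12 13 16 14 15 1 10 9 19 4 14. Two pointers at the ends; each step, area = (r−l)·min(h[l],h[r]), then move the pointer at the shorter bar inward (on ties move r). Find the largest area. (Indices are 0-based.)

max area = 216

[0,14] min(18,14)*14=196 best=196 * → r--
[0,13] min(18,4)*13=52 best=196 → r--
[0,12] min(18,19)*12=216 best=216 * → l++
[1,12] min(8,19)*11=88 best=216 → l++
[2,12] min(12,19)*10=120 best=216 → l++
[3,12] min(7,19)*9=63 best=216 → l++
[4,12] min(12,19)*8=96 best=216 → l++
[5,12] min(13,19)*7=91 best=216 → l++
[6,12] min(16,19)*6=96 best=216 → l++
[7,12] min(14,19)*5=70 best=216 → l++
[8,12] min(15,19)*4=60 best=216 → l++
[9,12] min(1,19)*3=3 best=216 → l++
[10,12] min(10,19)*2=20 best=216 → l++
[11,12] min(9,19)*1=9 best=216 → l++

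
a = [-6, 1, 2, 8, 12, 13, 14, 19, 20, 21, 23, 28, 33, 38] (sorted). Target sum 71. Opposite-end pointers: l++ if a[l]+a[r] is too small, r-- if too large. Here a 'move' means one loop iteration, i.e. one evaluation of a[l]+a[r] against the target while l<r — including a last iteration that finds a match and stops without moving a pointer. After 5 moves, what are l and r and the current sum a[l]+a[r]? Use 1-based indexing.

l=1 r=14: -6+38=32 <71, l++
l=2 r=14: 1+38=39 <71, l++
l=3 r=14: 2+38=40 <71, l++
l=4 r=14: 8+38=46 <71, l++
l=5 r=14: 12+38=50 <71, l++

l=6, r=14, sum=51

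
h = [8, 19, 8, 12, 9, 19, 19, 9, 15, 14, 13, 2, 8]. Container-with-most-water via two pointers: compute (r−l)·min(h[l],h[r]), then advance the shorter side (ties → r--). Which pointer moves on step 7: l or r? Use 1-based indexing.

[1,13] min(8,8)*12=96 best=96 * → r--
[1,12] min(8,2)*11=22 best=96 → r--
[1,11] min(8,13)*10=80 best=96 → l++
[2,11] min(19,13)*9=117 best=117 * → r--
[2,10] min(19,14)*8=112 best=117 → r--
[2,9] min(19,15)*7=105 best=117 → r--
[2,8] min(19,9)*6=54 best=117 → r--

r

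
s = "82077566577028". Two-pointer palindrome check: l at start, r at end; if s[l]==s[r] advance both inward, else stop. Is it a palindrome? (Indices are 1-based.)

l=1 r=14: '8'=='8', l++,r--
l=2 r=13: '2'=='2', l++,r--
l=3 r=12: '0'=='0', l++,r--
l=4 r=11: '7'=='7', l++,r--
l=5 r=10: '7'=='7', l++,r--
l=6 r=9: '5'=='5', l++,r--
l=7 r=8: '6'=='6', l++,r--

palindrome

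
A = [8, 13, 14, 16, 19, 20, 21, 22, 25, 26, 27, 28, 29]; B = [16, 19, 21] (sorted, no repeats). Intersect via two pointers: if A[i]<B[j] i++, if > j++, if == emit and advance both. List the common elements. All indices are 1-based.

intersection = [16, 19, 21]

i=1 j=1: 8<16, i++
i=2 j=1: 13<16, i++
i=3 j=1: 14<16, i++
i=4 j=1: 16==16 emit, i++,j++
i=5 j=2: 19==19 emit, i++,j++
i=6 j=3: 20<21, i++
i=7 j=3: 21==21 emit, i++,j++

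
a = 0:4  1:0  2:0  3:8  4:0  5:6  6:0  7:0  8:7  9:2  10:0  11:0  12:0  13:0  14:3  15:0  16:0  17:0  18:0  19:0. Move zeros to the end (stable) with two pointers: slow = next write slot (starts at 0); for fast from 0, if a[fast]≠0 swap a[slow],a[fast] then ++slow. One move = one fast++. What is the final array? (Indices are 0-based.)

slow=0 fast=0: a[fast]=4≠0 swap→a[0]=4, slow++,fast++
slow=1 fast=1: a[fast]=0, fast++
slow=1 fast=2: a[fast]=0, fast++
slow=1 fast=3: a[fast]=8≠0 swap→a[1]=8, slow++,fast++
slow=2 fast=4: a[fast]=0, fast++
slow=2 fast=5: a[fast]=6≠0 swap→a[2]=6, slow++,fast++
slow=3 fast=6: a[fast]=0, fast++
slow=3 fast=7: a[fast]=0, fast++
slow=3 fast=8: a[fast]=7≠0 swap→a[3]=7, slow++,fast++
slow=4 fast=9: a[fast]=2≠0 swap→a[4]=2, slow++,fast++
slow=5 fast=10: a[fast]=0, fast++
slow=5 fast=11: a[fast]=0, fast++
slow=5 fast=12: a[fast]=0, fast++
slow=5 fast=13: a[fast]=0, fast++
slow=5 fast=14: a[fast]=3≠0 swap→a[5]=3, slow++,fast++
slow=6 fast=15: a[fast]=0, fast++
slow=6 fast=16: a[fast]=0, fast++
slow=6 fast=17: a[fast]=0, fast++
slow=6 fast=18: a[fast]=0, fast++
slow=6 fast=19: a[fast]=0, fast++

[4, 8, 6, 7, 2, 3, 0, 0, 0, 0, 0, 0, 0, 0, 0, 0, 0, 0, 0, 0]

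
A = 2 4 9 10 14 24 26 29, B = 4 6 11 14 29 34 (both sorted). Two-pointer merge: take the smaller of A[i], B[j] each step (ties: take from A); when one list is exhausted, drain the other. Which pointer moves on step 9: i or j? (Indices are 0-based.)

[i=0,j=0] A[i]=2<=B[j]=4 take 2 → i++
[i=1,j=0] A[i]=4<=B[j]=4 take 4 → i++
[i=2,j=0] A[i]=9>B[j]=4 take 4 → j++
[i=2,j=1] A[i]=9>B[j]=6 take 6 → j++
[i=2,j=2] A[i]=9<=B[j]=11 take 9 → i++
[i=3,j=2] A[i]=10<=B[j]=11 take 10 → i++
[i=4,j=2] A[i]=14>B[j]=11 take 11 → j++
[i=4,j=3] A[i]=14<=B[j]=14 take 14 → i++
[i=5,j=3] A[i]=24>B[j]=14 take 14 → j++

j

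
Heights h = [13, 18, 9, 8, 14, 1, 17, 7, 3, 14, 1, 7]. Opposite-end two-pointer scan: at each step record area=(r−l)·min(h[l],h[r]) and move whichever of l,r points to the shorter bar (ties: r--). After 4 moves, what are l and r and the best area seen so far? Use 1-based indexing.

l=2, r=9, best area=117

[1,12] min(13,7)*11=77 best=77 * → r--
[1,11] min(13,1)*10=10 best=77 → r--
[1,10] min(13,14)*9=117 best=117 * → l++
[2,10] min(18,14)*8=112 best=117 → r--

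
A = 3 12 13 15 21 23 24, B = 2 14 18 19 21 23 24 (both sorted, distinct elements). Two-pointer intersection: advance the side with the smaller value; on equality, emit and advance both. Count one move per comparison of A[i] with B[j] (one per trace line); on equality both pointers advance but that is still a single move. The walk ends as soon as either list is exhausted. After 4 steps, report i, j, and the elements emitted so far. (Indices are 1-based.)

i=4, j=2, emitted=[]

i=1 j=1: 3>2, j++
i=1 j=2: 3<14, i++
i=2 j=2: 12<14, i++
i=3 j=2: 13<14, i++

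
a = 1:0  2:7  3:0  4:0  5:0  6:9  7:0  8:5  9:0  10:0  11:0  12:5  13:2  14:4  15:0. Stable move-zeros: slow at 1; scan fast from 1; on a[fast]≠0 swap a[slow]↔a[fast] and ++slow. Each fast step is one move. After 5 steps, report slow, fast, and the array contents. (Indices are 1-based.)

slow=1 fast=1: a[fast]=0, fast++
slow=1 fast=2: a[fast]=7≠0 swap→a[1]=7, slow++,fast++
slow=2 fast=3: a[fast]=0, fast++
slow=2 fast=4: a[fast]=0, fast++
slow=2 fast=5: a[fast]=0, fast++

slow=2, fast=6, a=[7, 0, 0, 0, 0, 9, 0, 5, 0, 0, 0, 5, 2, 4, 0]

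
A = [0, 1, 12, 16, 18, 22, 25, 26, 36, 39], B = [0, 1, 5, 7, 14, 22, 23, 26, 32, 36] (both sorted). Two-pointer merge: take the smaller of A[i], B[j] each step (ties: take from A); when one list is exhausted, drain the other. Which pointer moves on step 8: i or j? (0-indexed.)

j

i=0 j=0: A[i]=0<=B[j]=0 take 0, i++
i=1 j=0: A[i]=1>B[j]=0 take 0, j++
i=1 j=1: A[i]=1<=B[j]=1 take 1, i++
i=2 j=1: A[i]=12>B[j]=1 take 1, j++
i=2 j=2: A[i]=12>B[j]=5 take 5, j++
i=2 j=3: A[i]=12>B[j]=7 take 7, j++
i=2 j=4: A[i]=12<=B[j]=14 take 12, i++
i=3 j=4: A[i]=16>B[j]=14 take 14, j++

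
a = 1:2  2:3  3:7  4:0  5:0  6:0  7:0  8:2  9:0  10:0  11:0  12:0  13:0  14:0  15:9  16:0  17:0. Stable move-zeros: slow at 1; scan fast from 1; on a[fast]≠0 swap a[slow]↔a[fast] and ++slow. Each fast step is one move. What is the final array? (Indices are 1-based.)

[2, 3, 7, 2, 9, 0, 0, 0, 0, 0, 0, 0, 0, 0, 0, 0, 0]

slow=1 fast=1: a[fast]=2≠0 swap→a[1]=2, slow++,fast++
slow=2 fast=2: a[fast]=3≠0 swap→a[2]=3, slow++,fast++
slow=3 fast=3: a[fast]=7≠0 swap→a[3]=7, slow++,fast++
slow=4 fast=4: a[fast]=0, fast++
slow=4 fast=5: a[fast]=0, fast++
slow=4 fast=6: a[fast]=0, fast++
slow=4 fast=7: a[fast]=0, fast++
slow=4 fast=8: a[fast]=2≠0 swap→a[4]=2, slow++,fast++
slow=5 fast=9: a[fast]=0, fast++
slow=5 fast=10: a[fast]=0, fast++
slow=5 fast=11: a[fast]=0, fast++
slow=5 fast=12: a[fast]=0, fast++
slow=5 fast=13: a[fast]=0, fast++
slow=5 fast=14: a[fast]=0, fast++
slow=5 fast=15: a[fast]=9≠0 swap→a[5]=9, slow++,fast++
slow=6 fast=16: a[fast]=0, fast++
slow=6 fast=17: a[fast]=0, fast++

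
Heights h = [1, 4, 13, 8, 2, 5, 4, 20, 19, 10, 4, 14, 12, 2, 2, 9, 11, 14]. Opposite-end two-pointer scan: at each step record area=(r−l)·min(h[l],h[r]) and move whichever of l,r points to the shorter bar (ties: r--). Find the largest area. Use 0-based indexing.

max area = 195

l=0 r=17: min(1,14)*17=17 best=17 *, l++
l=1 r=17: min(4,14)*16=64 best=64 *, l++
l=2 r=17: min(13,14)*15=195 best=195 *, l++
l=3 r=17: min(8,14)*14=112 best=195, l++
l=4 r=17: min(2,14)*13=26 best=195, l++
l=5 r=17: min(5,14)*12=60 best=195, l++
l=6 r=17: min(4,14)*11=44 best=195, l++
l=7 r=17: min(20,14)*10=140 best=195, r--
l=7 r=16: min(20,11)*9=99 best=195, r--
l=7 r=15: min(20,9)*8=72 best=195, r--
l=7 r=14: min(20,2)*7=14 best=195, r--
l=7 r=13: min(20,2)*6=12 best=195, r--
l=7 r=12: min(20,12)*5=60 best=195, r--
l=7 r=11: min(20,14)*4=56 best=195, r--
l=7 r=10: min(20,4)*3=12 best=195, r--
l=7 r=9: min(20,10)*2=20 best=195, r--
l=7 r=8: min(20,19)*1=19 best=195, r--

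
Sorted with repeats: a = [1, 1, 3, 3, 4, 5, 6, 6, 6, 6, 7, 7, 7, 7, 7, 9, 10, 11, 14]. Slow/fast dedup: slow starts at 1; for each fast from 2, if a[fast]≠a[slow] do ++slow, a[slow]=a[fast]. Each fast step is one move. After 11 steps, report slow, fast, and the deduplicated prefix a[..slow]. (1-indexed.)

slow=6, fast=13, prefix=[1, 3, 4, 5, 6, 7]

(s=1,f=2) a[fast]=1=a[slow] dup → fast++
(s=1,f=3) a[fast]=3≠a[slow]=1 write a[2]=3 → slow++,fast++
(s=2,f=4) a[fast]=3=a[slow] dup → fast++
(s=2,f=5) a[fast]=4≠a[slow]=3 write a[3]=4 → slow++,fast++
(s=3,f=6) a[fast]=5≠a[slow]=4 write a[4]=5 → slow++,fast++
(s=4,f=7) a[fast]=6≠a[slow]=5 write a[5]=6 → slow++,fast++
(s=5,f=8) a[fast]=6=a[slow] dup → fast++
(s=5,f=9) a[fast]=6=a[slow] dup → fast++
(s=5,f=10) a[fast]=6=a[slow] dup → fast++
(s=5,f=11) a[fast]=7≠a[slow]=6 write a[6]=7 → slow++,fast++
(s=6,f=12) a[fast]=7=a[slow] dup → fast++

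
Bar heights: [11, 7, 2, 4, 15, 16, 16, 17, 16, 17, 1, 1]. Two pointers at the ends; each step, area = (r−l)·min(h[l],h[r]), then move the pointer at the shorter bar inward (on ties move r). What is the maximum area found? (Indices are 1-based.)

max area = 99

[1,12] min(11,1)*11=11 best=11 * → r--
[1,11] min(11,1)*10=10 best=11 → r--
[1,10] min(11,17)*9=99 best=99 * → l++
[2,10] min(7,17)*8=56 best=99 → l++
[3,10] min(2,17)*7=14 best=99 → l++
[4,10] min(4,17)*6=24 best=99 → l++
[5,10] min(15,17)*5=75 best=99 → l++
[6,10] min(16,17)*4=64 best=99 → l++
[7,10] min(16,17)*3=48 best=99 → l++
[8,10] min(17,17)*2=34 best=99 → r--
[8,9] min(17,16)*1=16 best=99 → r--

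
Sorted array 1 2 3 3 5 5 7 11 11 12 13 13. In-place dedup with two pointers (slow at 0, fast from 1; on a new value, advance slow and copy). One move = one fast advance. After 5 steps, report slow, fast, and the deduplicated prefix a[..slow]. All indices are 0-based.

(s=0,f=1) a[fast]=2≠a[slow]=1 write a[1]=2 → slow++,fast++
(s=1,f=2) a[fast]=3≠a[slow]=2 write a[2]=3 → slow++,fast++
(s=2,f=3) a[fast]=3=a[slow] dup → fast++
(s=2,f=4) a[fast]=5≠a[slow]=3 write a[3]=5 → slow++,fast++
(s=3,f=5) a[fast]=5=a[slow] dup → fast++

slow=3, fast=6, prefix=[1, 2, 3, 5]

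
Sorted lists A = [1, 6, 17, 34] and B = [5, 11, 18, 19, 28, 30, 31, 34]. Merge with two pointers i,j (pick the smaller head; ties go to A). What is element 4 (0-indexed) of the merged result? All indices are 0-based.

[i=0,j=0] A[i]=1<=B[j]=5 take 1 → i++
[i=1,j=0] A[i]=6>B[j]=5 take 5 → j++
[i=1,j=1] A[i]=6<=B[j]=11 take 6 → i++
[i=2,j=1] A[i]=17>B[j]=11 take 11 → j++
[i=2,j=2] A[i]=17<=B[j]=18 take 17 → i++
[i=3,j=2] A[i]=34>B[j]=18 take 18 → j++
[i=3,j=3] A[i]=34>B[j]=19 take 19 → j++
[i=3,j=4] A[i]=34>B[j]=28 take 28 → j++
[i=3,j=5] A[i]=34>B[j]=30 take 30 → j++
[i=3,j=6] A[i]=34>B[j]=31 take 31 → j++
[i=3,j=7] A[i]=34<=B[j]=34 take 34 → i++
[i=4,j=7] A done, take B[j]=34 → j++

merged[4] = 17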